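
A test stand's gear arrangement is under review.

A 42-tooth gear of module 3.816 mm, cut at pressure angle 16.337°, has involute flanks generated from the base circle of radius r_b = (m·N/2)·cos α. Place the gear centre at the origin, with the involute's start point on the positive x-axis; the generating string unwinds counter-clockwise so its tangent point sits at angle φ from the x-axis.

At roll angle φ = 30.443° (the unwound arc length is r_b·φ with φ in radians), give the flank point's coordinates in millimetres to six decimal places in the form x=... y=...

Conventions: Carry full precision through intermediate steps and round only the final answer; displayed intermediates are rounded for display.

x=87.001188 y=3.737587

topology: single-mesh involute geometry — m = 3.816, N = 42
pitch radius r_p = m·N/2 = 3.816·42/2 = 80.136000
base radius r_b = r_p·cos α = 80.136000·cos 16.337° = 76.900416
roll angle φ = 30.443° = 0.53133058 rad
x = r_b·(cos φ + φ·sin φ) = 87.001188
y = r_b·(sin φ − φ·cos φ) = 3.737587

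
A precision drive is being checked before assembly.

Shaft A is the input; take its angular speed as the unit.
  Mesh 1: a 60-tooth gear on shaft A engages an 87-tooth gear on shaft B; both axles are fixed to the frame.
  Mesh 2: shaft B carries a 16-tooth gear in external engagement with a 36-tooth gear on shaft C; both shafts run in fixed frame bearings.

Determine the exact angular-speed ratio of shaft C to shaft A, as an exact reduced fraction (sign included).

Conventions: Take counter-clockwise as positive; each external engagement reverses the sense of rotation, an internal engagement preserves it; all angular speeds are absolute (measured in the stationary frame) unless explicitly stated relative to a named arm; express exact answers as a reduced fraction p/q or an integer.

class = fixed-axis compound train [2 meshes; 2 ratios multiply, 2 sense flips]
mesh 1 [60T→87T]: running ratio 20/29, sense −
mesh 2 [16T→36T]: running ratio 80/261, sense +
ω_out/ω_in = 80/261

80/261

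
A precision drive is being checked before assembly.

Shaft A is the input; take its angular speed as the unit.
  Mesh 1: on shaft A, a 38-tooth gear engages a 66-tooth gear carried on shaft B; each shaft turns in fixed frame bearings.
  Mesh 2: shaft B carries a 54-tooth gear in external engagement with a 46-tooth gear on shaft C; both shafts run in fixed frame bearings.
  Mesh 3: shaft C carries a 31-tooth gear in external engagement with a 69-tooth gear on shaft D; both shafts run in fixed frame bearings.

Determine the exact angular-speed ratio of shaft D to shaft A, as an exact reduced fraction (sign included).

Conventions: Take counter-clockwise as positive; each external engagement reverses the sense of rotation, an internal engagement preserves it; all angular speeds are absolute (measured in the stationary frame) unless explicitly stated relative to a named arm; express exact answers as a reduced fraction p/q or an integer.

-1767/5819

class = fixed-axis compound train [3 meshes; 3 ratios multiply, 3 sense flips]
mesh 1 [38T→66T]: running ratio 19/33, sense −
mesh 2 [54T→46T]: running ratio 171/253, sense +
mesh 3 [31T→69T]: running ratio 1767/5819, sense −
ω_out/ω_in = -1767/5819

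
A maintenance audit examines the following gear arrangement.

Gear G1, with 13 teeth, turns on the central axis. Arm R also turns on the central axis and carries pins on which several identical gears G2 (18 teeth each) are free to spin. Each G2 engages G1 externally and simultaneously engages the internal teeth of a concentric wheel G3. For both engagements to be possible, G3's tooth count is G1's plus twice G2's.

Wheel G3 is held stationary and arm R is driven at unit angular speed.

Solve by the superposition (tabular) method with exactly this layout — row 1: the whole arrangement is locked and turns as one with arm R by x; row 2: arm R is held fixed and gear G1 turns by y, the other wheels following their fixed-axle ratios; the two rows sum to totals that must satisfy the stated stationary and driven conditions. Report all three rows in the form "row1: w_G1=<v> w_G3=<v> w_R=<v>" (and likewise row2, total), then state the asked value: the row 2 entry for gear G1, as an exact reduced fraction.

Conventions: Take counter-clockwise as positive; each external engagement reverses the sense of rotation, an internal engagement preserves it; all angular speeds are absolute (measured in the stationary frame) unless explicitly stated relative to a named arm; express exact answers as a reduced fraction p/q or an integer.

class = planetary set [G3 = 13+2·18 = 49; Willis about the carrier]
row 1: whole set turns with the arm by x
row 2 — arm fixed, fixed-axis ratios: sun y, ring −(13/49)·y, arm 0
boundary: total ω_ring = x − (13/49)·y = 0 and total ω_arm = x = 1  ⇒  y = 49/13, x = 1
row 2 ring = −(13/49)·49/13 = -1
totals (row 1 + row 2): sun 1 + 49/13 = 62/13, ring 1 + (-1) = 0, arm 1 + 0 = 1
asked cell (row2, sun) = 49/13

row1: w_G1=1 w_G3=1 w_R=1
row2: w_G1=49/13 w_G3=-1 w_R=0
total: w_G1=62/13 w_G3=0 w_R=1
asked value: 49/13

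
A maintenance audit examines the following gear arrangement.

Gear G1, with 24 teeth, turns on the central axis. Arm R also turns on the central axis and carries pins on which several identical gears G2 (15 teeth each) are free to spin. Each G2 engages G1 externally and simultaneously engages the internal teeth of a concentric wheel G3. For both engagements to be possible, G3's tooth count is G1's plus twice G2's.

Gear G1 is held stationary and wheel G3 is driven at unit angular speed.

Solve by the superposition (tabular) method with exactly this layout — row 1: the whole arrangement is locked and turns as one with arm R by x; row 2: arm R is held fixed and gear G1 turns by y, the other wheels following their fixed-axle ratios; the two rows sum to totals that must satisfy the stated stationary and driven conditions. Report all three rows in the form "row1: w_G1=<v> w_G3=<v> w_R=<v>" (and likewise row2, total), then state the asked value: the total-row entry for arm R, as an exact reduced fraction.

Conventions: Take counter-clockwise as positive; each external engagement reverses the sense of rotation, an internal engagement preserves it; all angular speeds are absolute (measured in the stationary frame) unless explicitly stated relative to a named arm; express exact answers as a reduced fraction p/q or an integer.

planetary set (24T centre, 15T on arm, 54T internal) — Willis relation
row 1 — lock + rotate with arm: ω_sun = ω_ring = ω_arm = x
superposition row 2 [arm held]: sun y, ring −(24/54)·y, arm 0
boundary: total ω_sun = x + y = 0 and total ω_ring = x − (24/54)·y = 1  ⇒  y = -9/13, x = 9/13
row 2 ring = −(24/54)·(-9/13) = 4/13
totals (row 1 + row 2): sun 9/13 + (-9/13) = 0, ring 9/13 + 4/13 = 1, arm 9/13 + 0 = 9/13
asked cell (total, arm) = 9/13

row1: w_G1=9/13 w_G3=9/13 w_R=9/13
row2: w_G1=-9/13 w_G3=4/13 w_R=0
total: w_G1=0 w_G3=1 w_R=9/13
asked value: 9/13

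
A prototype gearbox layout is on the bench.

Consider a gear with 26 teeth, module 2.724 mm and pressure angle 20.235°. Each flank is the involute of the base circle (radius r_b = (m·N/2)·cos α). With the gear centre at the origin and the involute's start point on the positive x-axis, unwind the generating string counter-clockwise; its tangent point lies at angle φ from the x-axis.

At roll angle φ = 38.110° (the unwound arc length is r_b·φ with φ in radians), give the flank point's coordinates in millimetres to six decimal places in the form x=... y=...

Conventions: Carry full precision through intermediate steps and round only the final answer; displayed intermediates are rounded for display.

x=39.783244 y=3.117270

single-mesh involute tooth geometry (26T wheel at module 2.724)
pitch radius r_p = m·N/2 = 2.724·26/2 = 35.412000
base radius r_b = r_p·cos α = 35.412000·cos 20.235° = 33.226439
roll angle φ = 38.110° = 0.66514498 rad
x = r_b·(cos φ + φ·sin φ) = 39.783244
y = r_b·(sin φ − φ·cos φ) = 3.117270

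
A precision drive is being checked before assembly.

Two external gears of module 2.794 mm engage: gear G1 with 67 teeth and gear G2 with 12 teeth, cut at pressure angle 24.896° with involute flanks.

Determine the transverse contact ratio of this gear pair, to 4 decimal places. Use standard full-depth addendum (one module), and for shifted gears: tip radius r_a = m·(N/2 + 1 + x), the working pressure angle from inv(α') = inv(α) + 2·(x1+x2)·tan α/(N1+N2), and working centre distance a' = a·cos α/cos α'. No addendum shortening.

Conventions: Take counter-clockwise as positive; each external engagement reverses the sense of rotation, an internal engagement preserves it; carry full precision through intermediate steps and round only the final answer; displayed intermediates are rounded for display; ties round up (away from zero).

recognized (one external pair, fixed centres): single-mesh tooth geometry, m = 2.794, N1 = 67, N2 = 12
base radii: r_b1 = 84.901164, r_b2 = 15.206179
tip radii: r_a1 = 96.393000, r_a2 = 19.558000
no profile shift: α' = α, a' = a
action lengths: √(r_a1²−r_b1²) = 45.644308, √(r_a2²−r_b2²) = 12.299898
base pitch p_b = π·m·cos α = 7.961936
CR = (45.644308 + 12.299898 − 110.363000·sin 24.89600°)/7.961936 = 1.442415
contact ratio ≈ 1.4424

1.4424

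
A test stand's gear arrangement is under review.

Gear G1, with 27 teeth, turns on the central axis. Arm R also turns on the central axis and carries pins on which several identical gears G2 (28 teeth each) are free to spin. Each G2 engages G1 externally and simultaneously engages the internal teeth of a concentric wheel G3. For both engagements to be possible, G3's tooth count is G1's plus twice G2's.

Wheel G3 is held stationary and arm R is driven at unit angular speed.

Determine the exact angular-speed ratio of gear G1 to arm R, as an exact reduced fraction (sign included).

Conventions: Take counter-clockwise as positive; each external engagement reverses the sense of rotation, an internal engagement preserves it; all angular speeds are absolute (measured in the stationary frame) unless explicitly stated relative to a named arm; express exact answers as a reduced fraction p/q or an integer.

class = planetary set [G3 = 27+2·28 = 83; Willis about the carrier]
ring teeth: 27 + 2·28 = 83
27(ω_sun−ω_arm) = −83(ω_ring−ω_arm),  ω_ring = 0, ω_arm = 1
ω_sun = 1 − (83/27)(0−1) = 110/27
ω_out/ω_in = 110/27

110/27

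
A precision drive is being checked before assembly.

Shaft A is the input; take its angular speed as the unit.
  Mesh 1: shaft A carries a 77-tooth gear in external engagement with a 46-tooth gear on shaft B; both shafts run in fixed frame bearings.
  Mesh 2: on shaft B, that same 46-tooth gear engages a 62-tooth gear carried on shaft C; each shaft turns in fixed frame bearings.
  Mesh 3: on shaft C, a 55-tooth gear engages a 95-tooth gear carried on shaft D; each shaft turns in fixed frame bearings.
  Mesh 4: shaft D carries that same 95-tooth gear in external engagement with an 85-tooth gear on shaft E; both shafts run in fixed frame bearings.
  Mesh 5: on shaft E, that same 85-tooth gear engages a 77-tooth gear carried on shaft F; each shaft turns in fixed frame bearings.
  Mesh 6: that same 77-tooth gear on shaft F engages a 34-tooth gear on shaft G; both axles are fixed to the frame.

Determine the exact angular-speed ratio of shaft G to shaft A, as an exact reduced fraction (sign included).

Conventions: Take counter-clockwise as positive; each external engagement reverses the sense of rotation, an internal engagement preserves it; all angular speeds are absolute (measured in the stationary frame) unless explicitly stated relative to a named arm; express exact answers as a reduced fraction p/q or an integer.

4235/2108

class = fixed-axis compound train [6 meshes; 6 ratios multiply, 6 sense flips]
mesh 1 [77T→46T]: running ratio 77/46, sense −
mesh 2 [46T→62T]: running ratio 77/62, sense +
mesh 3 [55T→95T]: running ratio 847/1178, sense −
mesh 4 [95T→85T]: running ratio 847/1054, sense +
mesh 5 [85T→77T]: running ratio 55/62, sense −
mesh 6 [77T→34T]: running ratio 4235/2108, sense +
ω_out/ω_in = 4235/2108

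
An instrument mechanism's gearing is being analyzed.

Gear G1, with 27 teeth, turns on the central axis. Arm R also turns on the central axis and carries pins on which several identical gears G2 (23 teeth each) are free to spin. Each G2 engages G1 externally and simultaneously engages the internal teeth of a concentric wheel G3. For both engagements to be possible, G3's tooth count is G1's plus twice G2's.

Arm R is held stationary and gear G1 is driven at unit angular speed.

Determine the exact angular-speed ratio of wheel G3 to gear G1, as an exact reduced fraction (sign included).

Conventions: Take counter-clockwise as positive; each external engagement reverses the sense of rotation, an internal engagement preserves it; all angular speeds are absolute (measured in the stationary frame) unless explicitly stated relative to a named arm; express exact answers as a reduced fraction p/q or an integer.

recognized (axles ride arm R): planetary set, 27/23/73 teeth
ring teeth: 27 + 2·23 = 73
27(ω_sun−ω_arm) = −73(ω_ring−ω_arm),  ω_arm = 0, ω_sun = 1
ω_ring = 0 − (27/73)(1−0) = -27/73
ω_out/ω_in = -27/73

-27/73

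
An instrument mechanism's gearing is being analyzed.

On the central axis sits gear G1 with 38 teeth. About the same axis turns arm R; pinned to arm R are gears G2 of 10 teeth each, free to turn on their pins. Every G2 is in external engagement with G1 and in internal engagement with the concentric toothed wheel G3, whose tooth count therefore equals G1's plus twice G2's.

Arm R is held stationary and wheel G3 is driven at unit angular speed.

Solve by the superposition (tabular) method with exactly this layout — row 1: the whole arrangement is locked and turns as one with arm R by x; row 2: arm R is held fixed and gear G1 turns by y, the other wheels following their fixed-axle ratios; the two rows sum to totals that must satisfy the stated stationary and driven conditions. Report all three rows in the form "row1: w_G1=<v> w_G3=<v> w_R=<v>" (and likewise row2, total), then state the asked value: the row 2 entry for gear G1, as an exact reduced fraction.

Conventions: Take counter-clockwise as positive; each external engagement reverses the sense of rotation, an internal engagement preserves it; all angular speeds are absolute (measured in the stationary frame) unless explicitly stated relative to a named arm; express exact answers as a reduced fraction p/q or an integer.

row1: w_G1=0 w_G3=0 w_R=0
row2: w_G1=-29/19 w_G3=1 w_R=0
total: w_G1=-29/19 w_G3=1 w_R=0
asked value: -29/19

recognized (axles ride arm R): planetary set, 38/10/58 teeth
superposition row 1 [locked train]: every member turns x
row 2: sun turns y, ring = −(38/58)·y, arm 0
boundary: total ω_arm = x = 0 and total ω_ring = x − (38/58)·y = 1  ⇒  y = -29/19, x = 0
row 2 ring = −(38/58)·(-29/19) = 1
totals (row 1 + row 2): sun 0 + (-29/19) = -29/19, ring 0 + 1 = 1, arm 0 + 0 = 0
asked cell (row2, sun) = -29/19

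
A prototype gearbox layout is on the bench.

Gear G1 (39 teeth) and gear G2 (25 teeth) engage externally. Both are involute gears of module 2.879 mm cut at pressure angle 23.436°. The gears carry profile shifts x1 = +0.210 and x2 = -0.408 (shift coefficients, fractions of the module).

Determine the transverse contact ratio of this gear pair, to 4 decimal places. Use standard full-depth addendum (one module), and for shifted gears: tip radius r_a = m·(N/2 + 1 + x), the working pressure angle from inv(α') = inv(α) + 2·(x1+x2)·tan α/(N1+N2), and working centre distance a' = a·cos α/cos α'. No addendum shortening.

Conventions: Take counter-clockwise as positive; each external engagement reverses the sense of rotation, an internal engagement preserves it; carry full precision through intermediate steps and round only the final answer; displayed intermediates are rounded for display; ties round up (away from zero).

1.5727

single-mesh involute tooth geometry (39T engaging 25T at module 2.879)
base radii: r_b1 = 51.509184, r_b2 = 33.018708
tip radii: r_a1 = 59.624090, r_a2 = 37.691868
inv(α') = inv(23.436°) + 2·(+0.210-0.408)·tan α/(39+25) = 0.02176727  ⇒  α' = 22.58407°
a' = a·cos α / cos α' = 92.1280·cos 23.436°/cos 22.58407° = 91.548070
action lengths: √(r_a1²−r_b1²) = 30.030585, √(r_a2²−r_b2²) = 18.178059
base pitch p_b = π·m·cos α = 8.298506
CR = (30.030585 + 18.178059 − 91.548070·sin 22.58407°)/8.298506 = 1.572651
contact ratio ≈ 1.5727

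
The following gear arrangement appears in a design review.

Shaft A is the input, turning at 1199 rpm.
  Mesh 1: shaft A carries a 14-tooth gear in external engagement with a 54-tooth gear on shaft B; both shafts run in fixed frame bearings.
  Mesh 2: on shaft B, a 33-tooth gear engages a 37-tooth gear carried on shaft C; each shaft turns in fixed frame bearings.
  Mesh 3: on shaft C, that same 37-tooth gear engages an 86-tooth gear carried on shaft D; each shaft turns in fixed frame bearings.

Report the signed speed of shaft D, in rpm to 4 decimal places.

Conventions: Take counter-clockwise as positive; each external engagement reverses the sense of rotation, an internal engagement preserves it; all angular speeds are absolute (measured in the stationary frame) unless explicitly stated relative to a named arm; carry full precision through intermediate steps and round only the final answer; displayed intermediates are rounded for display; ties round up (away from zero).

-119.2804 rpm

class = fixed-axis compound train [3 meshes; 3 ratios multiply, 3 sense flips]
mesh 1 [14T→54T]: ω = 1199.0000×14/54 = 310.8519 rpm, sense flips to −
mesh 2 [33T→37T]: ω = 310.8519×33/37 = 277.2462 rpm, sense flips to +
mesh 3 [37T→86T]: ω = 277.2462×37/86 = 119.2804 rpm, sense flips to −
signed output speed = -119.2804 rpm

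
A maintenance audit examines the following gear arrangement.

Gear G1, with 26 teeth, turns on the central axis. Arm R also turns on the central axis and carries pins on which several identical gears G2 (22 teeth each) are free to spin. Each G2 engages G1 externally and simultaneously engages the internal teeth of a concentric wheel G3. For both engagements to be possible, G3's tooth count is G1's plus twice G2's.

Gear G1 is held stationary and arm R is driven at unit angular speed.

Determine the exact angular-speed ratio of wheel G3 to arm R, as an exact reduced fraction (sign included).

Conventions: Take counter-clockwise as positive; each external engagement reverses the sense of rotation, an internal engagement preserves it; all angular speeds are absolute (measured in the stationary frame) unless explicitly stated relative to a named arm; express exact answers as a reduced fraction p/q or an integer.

48/35

planetary set (26T centre, 22T on arm, 70T internal) — Willis relation
ring teeth: 26 + 2·22 = 70
26(ω_sun−ω_arm) = −70(ω_ring−ω_arm),  ω_sun = 0, ω_arm = 1
ω_ring = 1 − (26/70)(0−1) = 48/35
ω_out/ω_in = 48/35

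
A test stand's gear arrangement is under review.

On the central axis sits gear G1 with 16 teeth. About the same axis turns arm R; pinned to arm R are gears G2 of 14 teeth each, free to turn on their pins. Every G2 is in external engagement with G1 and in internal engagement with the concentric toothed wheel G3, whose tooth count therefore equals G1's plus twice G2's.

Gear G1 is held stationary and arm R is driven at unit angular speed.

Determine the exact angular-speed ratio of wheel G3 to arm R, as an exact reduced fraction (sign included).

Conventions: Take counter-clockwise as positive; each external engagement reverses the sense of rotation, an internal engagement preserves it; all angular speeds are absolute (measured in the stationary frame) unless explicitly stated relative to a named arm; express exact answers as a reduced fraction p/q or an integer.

15/11

planetary set (16T centre, 14T on arm, 44T internal) — Willis relation
ring teeth: 16 + 2·14 = 44
16(ω_sun−ω_arm) = −44(ω_ring−ω_arm),  ω_sun = 0, ω_arm = 1
ω_ring = 1 − (16/44)(0−1) = 15/11
ω_out/ω_in = 15/11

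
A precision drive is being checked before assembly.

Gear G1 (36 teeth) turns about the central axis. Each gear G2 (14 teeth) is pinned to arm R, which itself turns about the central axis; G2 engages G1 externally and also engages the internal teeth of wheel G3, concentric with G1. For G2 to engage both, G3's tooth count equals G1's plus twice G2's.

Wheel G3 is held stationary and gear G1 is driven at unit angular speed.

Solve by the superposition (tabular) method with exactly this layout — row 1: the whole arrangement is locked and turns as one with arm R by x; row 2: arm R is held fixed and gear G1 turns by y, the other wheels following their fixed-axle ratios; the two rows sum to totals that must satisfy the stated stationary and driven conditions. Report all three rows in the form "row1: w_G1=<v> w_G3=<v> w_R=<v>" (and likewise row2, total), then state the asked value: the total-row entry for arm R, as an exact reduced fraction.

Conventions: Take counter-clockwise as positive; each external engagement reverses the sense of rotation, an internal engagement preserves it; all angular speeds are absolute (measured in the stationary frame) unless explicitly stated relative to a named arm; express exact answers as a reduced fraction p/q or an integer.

row1: w_G1=9/25 w_G3=9/25 w_R=9/25
row2: w_G1=16/25 w_G3=-9/25 w_R=0
total: w_G1=1 w_G3=0 w_R=9/25
asked value: 9/25

class = planetary set [G3 = 36+2·14 = 64; Willis about the carrier]
row 1 (train locked, turned with arm): all members turn x
superposition row 2 [arm held]: sun y, ring −(36/64)·y, arm 0
boundary: total ω_ring = x − (36/64)·y = 0 and total ω_sun = x + y = 1  ⇒  y = 16/25, x = 9/25
row 2 ring = −(36/64)·16/25 = -9/25
totals (row 1 + row 2): sun 9/25 + 16/25 = 1, ring 9/25 + (-9/25) = 0, arm 9/25 + 0 = 9/25
asked cell (total, arm) = 9/25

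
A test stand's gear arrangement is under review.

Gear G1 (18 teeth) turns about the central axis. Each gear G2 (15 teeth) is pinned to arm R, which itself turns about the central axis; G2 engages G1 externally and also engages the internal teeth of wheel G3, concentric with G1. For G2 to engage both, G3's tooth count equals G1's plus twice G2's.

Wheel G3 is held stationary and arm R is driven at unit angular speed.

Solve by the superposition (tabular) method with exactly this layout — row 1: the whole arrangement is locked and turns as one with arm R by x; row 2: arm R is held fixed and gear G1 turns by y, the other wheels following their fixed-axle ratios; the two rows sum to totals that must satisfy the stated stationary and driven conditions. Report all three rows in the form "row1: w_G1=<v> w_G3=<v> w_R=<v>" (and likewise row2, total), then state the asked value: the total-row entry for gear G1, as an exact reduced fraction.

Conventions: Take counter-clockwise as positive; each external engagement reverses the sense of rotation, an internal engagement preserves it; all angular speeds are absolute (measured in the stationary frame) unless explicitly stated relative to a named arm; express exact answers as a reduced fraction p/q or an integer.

row1: w_G1=1 w_G3=1 w_R=1
row2: w_G1=8/3 w_G3=-1 w_R=0
total: w_G1=11/3 w_G3=0 w_R=1
asked value: 11/3

recognized (axles ride arm R): planetary set, 18/15/48 teeth
row 1: whole set turns with the arm by x
row 2 (arm held, sun turns y): ω_ring = −(18/48)·y, ω_arm = 0
boundary: total ω_ring = x − (18/48)·y = 0 and total ω_arm = x = 1  ⇒  y = 8/3, x = 1
row 2 ring = −(18/48)·8/3 = -1
totals (row 1 + row 2): sun 1 + 8/3 = 11/3, ring 1 + (-1) = 0, arm 1 + 0 = 1
asked cell (total, sun) = 11/3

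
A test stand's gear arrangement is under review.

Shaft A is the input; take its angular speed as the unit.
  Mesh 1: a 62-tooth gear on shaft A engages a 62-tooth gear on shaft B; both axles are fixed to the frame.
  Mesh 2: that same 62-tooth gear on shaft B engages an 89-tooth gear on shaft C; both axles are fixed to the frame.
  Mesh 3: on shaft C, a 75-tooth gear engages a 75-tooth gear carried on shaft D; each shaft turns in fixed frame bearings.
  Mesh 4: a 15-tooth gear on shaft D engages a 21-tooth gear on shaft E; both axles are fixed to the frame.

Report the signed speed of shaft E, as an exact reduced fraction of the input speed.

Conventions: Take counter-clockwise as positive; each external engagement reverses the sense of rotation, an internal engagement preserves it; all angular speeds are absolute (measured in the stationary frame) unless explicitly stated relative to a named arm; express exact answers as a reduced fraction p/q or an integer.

4-mesh fixed-axis compound train (all bearings frame-fixed)
mesh 1 [62T→62T]: |ω|/ω_in = 1×62/62 = 1, sense flips to −
mesh 2 [62T→89T]: |ω|/ω_in = 1×62/89 = 62/89, sense flips to +
mesh 3 [75T→75T]: |ω|/ω_in = (62/89)×75/75 = 62/89, sense flips to −
mesh 4 [15T→21T]: |ω|/ω_in = (62/89)×15/21 = 310/623, sense flips to +
signed output speed (× input speed) = 310/623

310/623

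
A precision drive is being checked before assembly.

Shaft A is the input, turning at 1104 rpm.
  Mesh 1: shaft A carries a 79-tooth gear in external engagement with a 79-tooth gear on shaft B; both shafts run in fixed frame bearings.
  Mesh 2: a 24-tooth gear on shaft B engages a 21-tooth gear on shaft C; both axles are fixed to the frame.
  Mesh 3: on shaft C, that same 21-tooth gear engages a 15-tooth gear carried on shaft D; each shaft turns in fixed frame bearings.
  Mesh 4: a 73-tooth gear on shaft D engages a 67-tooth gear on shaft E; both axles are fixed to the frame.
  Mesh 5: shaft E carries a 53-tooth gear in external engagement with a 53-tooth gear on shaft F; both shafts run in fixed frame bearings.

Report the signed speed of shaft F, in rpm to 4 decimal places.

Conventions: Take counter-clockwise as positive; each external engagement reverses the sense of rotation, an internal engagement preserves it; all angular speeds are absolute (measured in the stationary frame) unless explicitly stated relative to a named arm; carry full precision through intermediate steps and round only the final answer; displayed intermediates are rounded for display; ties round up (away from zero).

-1924.5851 rpm

class = fixed-axis compound train [5 meshes; 5 ratios multiply, 5 sense flips]
mesh 1 [79T→79T]: ω = 1104.0000×79/79 = 1104.0000 rpm, sense flips to −
mesh 2 [24T→21T]: ω = 1104.0000×24/21 = 1261.7143 rpm, sense flips to +
mesh 3 [21T→15T]: ω = 1261.7143×21/15 = 1766.4000 rpm, sense flips to −
mesh 4 [73T→67T]: ω = 1766.4000×73/67 = 1924.5851 rpm, sense flips to +
mesh 5 [53T→53T]: ω = 1924.5851×53/53 = 1924.5851 rpm, sense flips to −
signed output speed = -1924.5851 rpm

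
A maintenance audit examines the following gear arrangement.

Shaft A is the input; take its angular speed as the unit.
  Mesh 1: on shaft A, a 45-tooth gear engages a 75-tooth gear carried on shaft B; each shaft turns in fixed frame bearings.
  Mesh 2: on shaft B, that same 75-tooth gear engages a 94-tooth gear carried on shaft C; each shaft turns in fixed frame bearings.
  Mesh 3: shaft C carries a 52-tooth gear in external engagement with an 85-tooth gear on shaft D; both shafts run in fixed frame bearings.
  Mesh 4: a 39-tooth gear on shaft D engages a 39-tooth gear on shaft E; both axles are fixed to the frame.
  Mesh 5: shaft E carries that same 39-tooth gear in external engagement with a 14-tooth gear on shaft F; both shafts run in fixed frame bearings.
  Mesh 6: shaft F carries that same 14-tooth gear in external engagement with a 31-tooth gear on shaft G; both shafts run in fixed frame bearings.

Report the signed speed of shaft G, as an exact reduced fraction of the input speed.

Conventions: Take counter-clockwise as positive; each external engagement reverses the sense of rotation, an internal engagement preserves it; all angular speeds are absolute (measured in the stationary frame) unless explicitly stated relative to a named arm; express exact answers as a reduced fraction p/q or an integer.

9126/24769

6-mesh fixed-axis compound train (all bearings frame-fixed)
mesh 1 [45T→75T]: |ω|/ω_in = 1×45/75 = 3/5, sense flips to −
mesh 2 [75T→94T]: |ω|/ω_in = (3/5)×75/94 = 45/94, sense flips to +
mesh 3 [52T→85T]: |ω|/ω_in = (45/94)×52/85 = 234/799, sense flips to −
mesh 4 [39T→39T]: |ω|/ω_in = (234/799)×39/39 = 234/799, sense flips to +
mesh 5 [39T→14T]: |ω|/ω_in = (234/799)×39/14 = 4563/5593, sense flips to −
mesh 6 [14T→31T]: |ω|/ω_in = (4563/5593)×14/31 = 9126/24769, sense flips to +
signed output speed (× input speed) = 9126/24769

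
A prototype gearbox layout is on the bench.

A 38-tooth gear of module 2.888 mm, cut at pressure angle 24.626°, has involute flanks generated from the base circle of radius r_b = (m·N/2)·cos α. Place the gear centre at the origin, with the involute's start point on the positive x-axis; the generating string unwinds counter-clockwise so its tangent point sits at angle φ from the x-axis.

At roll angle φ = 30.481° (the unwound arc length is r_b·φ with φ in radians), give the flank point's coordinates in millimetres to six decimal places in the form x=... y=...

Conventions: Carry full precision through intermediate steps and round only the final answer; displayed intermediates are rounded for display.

topology: single-mesh involute geometry — m = 2.888, N = 38
pitch radius r_p = m·N/2 = 2.888·38/2 = 54.872000
base radius r_b = r_p·cos α = 54.872000·cos 24.626° = 49.881233
roll angle φ = 30.481° = 0.53199381 rad
x = r_b·(cos φ + φ·sin φ) = 56.448231
y = r_b·(sin φ − φ·cos φ) = 2.433292

x=56.448231 y=2.433292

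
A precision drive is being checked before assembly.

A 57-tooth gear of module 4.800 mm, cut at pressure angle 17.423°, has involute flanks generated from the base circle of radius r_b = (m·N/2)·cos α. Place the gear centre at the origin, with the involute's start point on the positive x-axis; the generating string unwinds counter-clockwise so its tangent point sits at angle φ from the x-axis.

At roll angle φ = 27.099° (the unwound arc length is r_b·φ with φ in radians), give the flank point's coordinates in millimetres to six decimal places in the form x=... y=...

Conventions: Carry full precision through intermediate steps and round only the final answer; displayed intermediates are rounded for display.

single-mesh involute tooth geometry (57T wheel at module 4.800)
pitch radius r_p = m·N/2 = 4.800·57/2 = 136.800000
base radius r_b = r_p·cos α = 136.800000·cos 17.423° = 130.523645
roll angle φ = 27.099° = 0.47296677 rad
x = r_b·(cos φ + φ·sin φ) = 144.316210
y = r_b·(sin φ − φ·cos φ) = 4.501047

x=144.316210 y=4.501047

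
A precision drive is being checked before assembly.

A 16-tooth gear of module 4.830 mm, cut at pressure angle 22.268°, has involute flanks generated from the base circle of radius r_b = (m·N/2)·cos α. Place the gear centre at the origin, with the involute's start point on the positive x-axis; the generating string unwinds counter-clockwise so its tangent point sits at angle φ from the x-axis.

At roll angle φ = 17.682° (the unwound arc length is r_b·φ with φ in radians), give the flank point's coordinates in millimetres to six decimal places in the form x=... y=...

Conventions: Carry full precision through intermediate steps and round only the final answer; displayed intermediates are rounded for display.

single-mesh involute tooth geometry (16T wheel at module 4.830)
pitch radius r_p = m·N/2 = 4.830·16/2 = 38.640000
base radius r_b = r_p·cos α = 38.640000·cos 22.268° = 35.758287
roll angle φ = 17.682° = 0.30860912 rad
x = r_b·(cos φ + φ·sin φ) = 37.420760
y = r_b·(sin φ − φ·cos φ) = 0.347008

x=37.420760 y=0.347008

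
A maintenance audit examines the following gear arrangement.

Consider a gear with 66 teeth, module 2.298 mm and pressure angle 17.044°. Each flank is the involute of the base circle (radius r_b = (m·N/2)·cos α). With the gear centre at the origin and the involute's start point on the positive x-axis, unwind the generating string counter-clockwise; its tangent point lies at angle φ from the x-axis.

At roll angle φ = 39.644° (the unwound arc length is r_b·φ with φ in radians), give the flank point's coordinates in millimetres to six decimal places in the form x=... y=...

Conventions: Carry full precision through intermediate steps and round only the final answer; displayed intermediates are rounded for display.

x=87.836244 y=7.628959

topology: single-mesh involute geometry — m = 2.298, N = 66
pitch radius r_p = m·N/2 = 2.298·66/2 = 75.834000
base radius r_b = r_p·cos α = 75.834000·cos 17.044° = 72.503367
roll angle φ = 39.644° = 0.69191833 rad
x = r_b·(cos φ + φ·sin φ) = 87.836244
y = r_b·(sin φ − φ·cos φ) = 7.628959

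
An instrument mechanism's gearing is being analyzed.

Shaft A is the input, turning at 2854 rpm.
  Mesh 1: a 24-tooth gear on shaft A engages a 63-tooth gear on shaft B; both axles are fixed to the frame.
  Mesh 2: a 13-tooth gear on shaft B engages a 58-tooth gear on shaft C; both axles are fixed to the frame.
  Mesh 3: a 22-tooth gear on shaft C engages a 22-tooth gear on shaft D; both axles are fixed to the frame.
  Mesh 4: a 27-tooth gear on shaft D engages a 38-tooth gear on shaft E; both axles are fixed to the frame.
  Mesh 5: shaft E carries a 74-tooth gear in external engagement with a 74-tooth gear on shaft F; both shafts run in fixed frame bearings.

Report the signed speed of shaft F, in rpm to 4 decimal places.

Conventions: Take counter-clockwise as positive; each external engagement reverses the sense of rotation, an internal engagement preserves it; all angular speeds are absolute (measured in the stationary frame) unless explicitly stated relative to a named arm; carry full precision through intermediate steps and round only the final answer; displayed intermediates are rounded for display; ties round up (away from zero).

-173.1491 rpm

5-mesh fixed-axis compound train (all bearings frame-fixed)
mesh 1 [24T→63T]: ω = 2854.0000×24/63 = 1087.2381 rpm, sense flips to −
mesh 2 [13T→58T]: ω = 1087.2381×13/58 = 243.6913 rpm, sense flips to +
mesh 3 [22T→22T]: ω = 243.6913×22/22 = 243.6913 rpm, sense flips to −
mesh 4 [27T→38T]: ω = 243.6913×27/38 = 173.1491 rpm, sense flips to +
mesh 5 [74T→74T]: ω = 173.1491×74/74 = 173.1491 rpm, sense flips to −
signed output speed = -173.1491 rpm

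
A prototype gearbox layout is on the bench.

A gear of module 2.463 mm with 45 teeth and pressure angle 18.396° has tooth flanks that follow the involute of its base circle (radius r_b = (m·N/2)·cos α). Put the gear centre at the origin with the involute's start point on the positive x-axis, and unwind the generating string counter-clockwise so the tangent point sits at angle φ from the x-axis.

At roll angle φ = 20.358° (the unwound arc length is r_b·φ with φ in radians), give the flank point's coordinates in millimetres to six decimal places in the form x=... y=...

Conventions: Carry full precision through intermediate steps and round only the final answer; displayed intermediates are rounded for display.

x=55.800937 y=0.776408

class = single-mesh tooth geometry [base-circle involute, m = 2.463, 45T]
pitch radius r_p = m·N/2 = 2.463·45/2 = 55.417500
base radius r_b = r_p·cos α = 55.417500·cos 18.396° = 52.585557
roll angle φ = 20.358° = 0.35531413 rad
x = r_b·(cos φ + φ·sin φ) = 55.800937
y = r_b·(sin φ − φ·cos φ) = 0.776408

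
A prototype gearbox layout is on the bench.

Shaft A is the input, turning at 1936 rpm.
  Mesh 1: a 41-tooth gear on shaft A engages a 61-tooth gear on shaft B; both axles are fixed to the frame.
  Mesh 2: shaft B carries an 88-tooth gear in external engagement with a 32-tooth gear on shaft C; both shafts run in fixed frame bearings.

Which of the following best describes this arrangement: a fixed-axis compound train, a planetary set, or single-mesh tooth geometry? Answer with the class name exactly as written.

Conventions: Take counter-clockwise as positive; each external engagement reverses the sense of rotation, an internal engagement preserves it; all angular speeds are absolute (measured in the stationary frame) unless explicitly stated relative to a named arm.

fixed-axis compound train

2-mesh fixed-axis compound train (all bearings frame-fixed)
classification: fixed-axis compound train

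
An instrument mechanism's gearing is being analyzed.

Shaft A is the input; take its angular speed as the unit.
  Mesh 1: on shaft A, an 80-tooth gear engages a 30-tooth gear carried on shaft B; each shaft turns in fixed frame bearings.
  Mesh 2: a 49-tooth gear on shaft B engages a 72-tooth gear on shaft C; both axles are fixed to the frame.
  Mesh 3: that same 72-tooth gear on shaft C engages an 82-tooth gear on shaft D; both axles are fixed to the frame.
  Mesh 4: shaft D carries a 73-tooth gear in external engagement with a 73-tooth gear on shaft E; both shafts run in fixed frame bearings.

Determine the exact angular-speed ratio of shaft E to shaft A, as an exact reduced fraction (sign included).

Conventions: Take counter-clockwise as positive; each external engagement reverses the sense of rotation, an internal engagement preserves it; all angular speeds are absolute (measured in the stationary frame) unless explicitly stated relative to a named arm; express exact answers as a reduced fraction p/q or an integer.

class = fixed-axis compound train [4 meshes; 4 ratios multiply, 4 sense flips]
mesh 1 [80T→30T]: running ratio 8/3, sense −
mesh 2 [49T→72T]: running ratio 49/27, sense +
mesh 3 [72T→82T]: running ratio 196/123, sense −
mesh 4 [73T→73T]: running ratio 196/123, sense +
ω_out/ω_in = 196/123

196/123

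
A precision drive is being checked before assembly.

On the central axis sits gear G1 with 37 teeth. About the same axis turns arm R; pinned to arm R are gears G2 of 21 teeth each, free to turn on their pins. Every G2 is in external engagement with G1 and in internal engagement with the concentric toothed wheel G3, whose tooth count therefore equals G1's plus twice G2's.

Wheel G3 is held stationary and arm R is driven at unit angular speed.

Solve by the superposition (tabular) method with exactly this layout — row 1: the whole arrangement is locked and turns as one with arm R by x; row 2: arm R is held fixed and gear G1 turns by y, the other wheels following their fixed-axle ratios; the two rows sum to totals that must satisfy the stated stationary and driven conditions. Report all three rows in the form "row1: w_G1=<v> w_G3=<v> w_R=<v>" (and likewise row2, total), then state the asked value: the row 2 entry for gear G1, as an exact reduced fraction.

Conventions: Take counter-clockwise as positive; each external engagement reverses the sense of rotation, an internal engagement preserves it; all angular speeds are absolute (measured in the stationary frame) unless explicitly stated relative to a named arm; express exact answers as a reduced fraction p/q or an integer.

row1: w_G1=1 w_G3=1 w_R=1
row2: w_G1=79/37 w_G3=-1 w_R=0
total: w_G1=116/37 w_G3=0 w_R=1
asked value: 79/37

recognized (axles ride arm R): planetary set, 37/21/79 teeth
superposition row 1 [locked train]: every member turns x
row 2: sun turns y, ring = −(37/79)·y, arm 0
boundary: total ω_ring = x − (37/79)·y = 0 and total ω_arm = x = 1  ⇒  y = 79/37, x = 1
row 2 ring = −(37/79)·79/37 = -1
totals (row 1 + row 2): sun 1 + 79/37 = 116/37, ring 1 + (-1) = 0, arm 1 + 0 = 1
asked cell (row2, sun) = 79/37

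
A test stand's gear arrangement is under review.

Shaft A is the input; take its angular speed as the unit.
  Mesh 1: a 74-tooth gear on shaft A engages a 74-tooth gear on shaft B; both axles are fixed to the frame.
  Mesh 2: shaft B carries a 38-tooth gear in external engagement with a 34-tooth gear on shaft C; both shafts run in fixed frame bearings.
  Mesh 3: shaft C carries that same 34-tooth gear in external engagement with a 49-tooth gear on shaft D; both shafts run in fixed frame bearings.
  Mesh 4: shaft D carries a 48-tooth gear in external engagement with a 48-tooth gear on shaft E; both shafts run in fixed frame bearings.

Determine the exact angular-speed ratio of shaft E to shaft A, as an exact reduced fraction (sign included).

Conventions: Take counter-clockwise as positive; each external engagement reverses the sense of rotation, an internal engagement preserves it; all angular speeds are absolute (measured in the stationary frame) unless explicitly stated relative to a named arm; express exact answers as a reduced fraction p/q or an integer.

class = fixed-axis compound train [4 meshes; 4 ratios multiply, 4 sense flips]
mesh 1 [74T→74T]: running ratio 1, sense −
mesh 2 [38T→34T]: running ratio 19/17, sense +
mesh 3 [34T→49T]: running ratio 38/49, sense −
mesh 4 [48T→48T]: running ratio 38/49, sense +
ω_out/ω_in = 38/49

38/49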